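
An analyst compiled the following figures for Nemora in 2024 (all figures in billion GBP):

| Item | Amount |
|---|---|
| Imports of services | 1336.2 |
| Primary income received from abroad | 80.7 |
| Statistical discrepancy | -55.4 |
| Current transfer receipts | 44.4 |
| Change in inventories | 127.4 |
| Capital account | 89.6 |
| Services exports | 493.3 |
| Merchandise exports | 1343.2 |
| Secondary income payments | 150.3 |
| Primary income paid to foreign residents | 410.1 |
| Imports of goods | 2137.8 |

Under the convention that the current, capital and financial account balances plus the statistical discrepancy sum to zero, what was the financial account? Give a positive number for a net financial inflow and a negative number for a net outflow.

2038.6

Goods balance = 1343.2 - 2137.8 = -794.6
Services balance = 493.3 - 1336.2 = -842.9
Trade balance (goods + services) = -794.6 + (-842.9) = -1637.5
Net primary income = 80.7 - 410.1 = -329.4
Net secondary income = 44.4 - 150.3 = -105.9
Current account = -1637.5 + (-329.4) + (-105.9) = -2072.8
Financial account = -(-2072.8 + 89.6 + (-55.4)) = 2038.6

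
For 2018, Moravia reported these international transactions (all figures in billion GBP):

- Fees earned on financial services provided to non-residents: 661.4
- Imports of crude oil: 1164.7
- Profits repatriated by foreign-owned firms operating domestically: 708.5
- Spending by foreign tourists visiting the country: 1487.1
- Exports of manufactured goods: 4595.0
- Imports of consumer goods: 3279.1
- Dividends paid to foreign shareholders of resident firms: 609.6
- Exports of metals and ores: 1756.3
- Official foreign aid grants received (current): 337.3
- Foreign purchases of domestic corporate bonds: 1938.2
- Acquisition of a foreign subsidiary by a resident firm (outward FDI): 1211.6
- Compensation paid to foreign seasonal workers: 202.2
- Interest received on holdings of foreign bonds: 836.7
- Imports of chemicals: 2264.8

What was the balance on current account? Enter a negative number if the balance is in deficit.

Goods: -1164.7 - 2264.8 + 1756.3 - 3279.1 + 4595.0 = -357.3
Services: 661.4 + 1487.1 = 2148.5
Primary income: -202.2 - 609.6 - 708.5 + 836.7 = -683.6
Secondary income: 337.3
Current account = (-357.3) + 2148.5 + (-683.6) + 337.3 = 1444.9
(Excluded from the current account — financial account: foreign purchases of domestic corporate bonds 1938.2, acquisition of a foreign subsidiary by a resident firm (outward FDI) 1211.6.)

1444.9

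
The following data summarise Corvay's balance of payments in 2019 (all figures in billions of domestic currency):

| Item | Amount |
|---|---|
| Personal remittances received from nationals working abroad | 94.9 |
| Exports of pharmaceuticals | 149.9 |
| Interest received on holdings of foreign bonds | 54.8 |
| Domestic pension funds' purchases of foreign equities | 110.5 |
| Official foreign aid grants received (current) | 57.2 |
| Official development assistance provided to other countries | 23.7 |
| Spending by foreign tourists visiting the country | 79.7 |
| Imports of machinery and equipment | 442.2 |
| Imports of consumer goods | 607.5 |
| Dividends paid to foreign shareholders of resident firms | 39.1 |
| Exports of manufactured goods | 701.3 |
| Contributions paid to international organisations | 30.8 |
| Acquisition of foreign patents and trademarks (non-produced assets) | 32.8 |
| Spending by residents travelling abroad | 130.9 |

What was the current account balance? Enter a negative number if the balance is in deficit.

Goods: -607.5 - 442.2 + 149.9 + 701.3 = -198.5
Services: 79.7 - 130.9 = -51.2
Primary income: 54.8 - 39.1 = 15.7
Secondary income: 57.2 - 30.8 + 94.9 - 23.7 = 97.6
Current account = (-198.5) + (-51.2) + 15.7 + 97.6 = -136.4
(Excluded from the current account — financial account: domestic pension funds' purchases of foreign equities 110.5; capital account: acquisition of foreign patents and trademarks (non-produced assets) 32.8.)

-136.4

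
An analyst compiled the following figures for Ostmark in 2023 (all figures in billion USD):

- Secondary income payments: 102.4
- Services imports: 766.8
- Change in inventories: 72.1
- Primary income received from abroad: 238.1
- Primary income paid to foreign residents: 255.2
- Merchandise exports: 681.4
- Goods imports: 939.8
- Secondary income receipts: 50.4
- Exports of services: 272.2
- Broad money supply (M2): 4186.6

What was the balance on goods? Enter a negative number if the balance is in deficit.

Goods balance = 681.4 - 939.8 = -258.4

-258.4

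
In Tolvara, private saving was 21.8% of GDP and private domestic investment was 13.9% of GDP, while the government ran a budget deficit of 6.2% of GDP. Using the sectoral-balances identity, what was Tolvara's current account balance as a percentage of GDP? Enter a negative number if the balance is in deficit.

1.7

By the sectoral-balances identity, CA = (S_private - I) + (T - G).
Private balance = 21.8 - 13.9 = 7.9
Government balance (T - G) = -6.2
CA = 7.9 + (-6.2) = 1.7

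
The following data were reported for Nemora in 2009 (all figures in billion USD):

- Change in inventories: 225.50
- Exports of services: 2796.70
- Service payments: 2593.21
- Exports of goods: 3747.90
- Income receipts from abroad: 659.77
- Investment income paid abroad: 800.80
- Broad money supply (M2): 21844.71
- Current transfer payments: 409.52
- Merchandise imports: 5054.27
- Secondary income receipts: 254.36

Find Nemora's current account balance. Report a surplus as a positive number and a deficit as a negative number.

-1399.07

Goods balance = 3747.90 - 5054.27 = -1306.37
Services balance = 2796.70 - 2593.21 = 203.49
Trade balance (goods + services) = -1306.37 + 203.49 = -1102.88
Net primary income = 659.77 - 800.80 = -141.03
Net secondary income = 254.36 - 409.52 = -155.16
Current account = -1102.88 + (-141.03) + (-155.16) = -1399.07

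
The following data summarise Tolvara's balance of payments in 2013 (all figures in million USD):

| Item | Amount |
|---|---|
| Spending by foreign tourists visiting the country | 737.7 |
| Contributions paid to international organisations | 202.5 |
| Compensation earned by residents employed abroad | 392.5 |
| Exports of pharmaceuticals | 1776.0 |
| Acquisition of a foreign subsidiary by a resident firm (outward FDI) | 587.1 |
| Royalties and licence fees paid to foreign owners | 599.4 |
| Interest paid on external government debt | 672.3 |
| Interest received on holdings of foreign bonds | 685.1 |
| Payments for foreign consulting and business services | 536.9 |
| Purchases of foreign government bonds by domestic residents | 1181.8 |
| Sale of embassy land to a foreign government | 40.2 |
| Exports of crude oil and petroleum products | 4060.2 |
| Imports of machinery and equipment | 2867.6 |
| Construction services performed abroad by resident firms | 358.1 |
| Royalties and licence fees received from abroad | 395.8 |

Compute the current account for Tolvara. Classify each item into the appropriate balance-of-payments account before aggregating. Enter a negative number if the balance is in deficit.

3526.7

Goods: 4060.2 + 1776.0 - 2867.6 = 2968.6
Services: -536.9 + 737.7 - 599.4 + 358.1 + 395.8 = 355.3
Primary income: -672.3 + 392.5 + 685.1 = 405.3
Secondary income: -202.5
Current account = 2968.6 + 355.3 + 405.3 + (-202.5) = 3526.7
(Excluded from the current account — financial account: acquisition of a foreign subsidiary by a resident firm (outward FDI) 587.1, purchases of foreign government bonds by domestic residents 1181.8; capital account: sale of embassy land to a foreign government 40.2.)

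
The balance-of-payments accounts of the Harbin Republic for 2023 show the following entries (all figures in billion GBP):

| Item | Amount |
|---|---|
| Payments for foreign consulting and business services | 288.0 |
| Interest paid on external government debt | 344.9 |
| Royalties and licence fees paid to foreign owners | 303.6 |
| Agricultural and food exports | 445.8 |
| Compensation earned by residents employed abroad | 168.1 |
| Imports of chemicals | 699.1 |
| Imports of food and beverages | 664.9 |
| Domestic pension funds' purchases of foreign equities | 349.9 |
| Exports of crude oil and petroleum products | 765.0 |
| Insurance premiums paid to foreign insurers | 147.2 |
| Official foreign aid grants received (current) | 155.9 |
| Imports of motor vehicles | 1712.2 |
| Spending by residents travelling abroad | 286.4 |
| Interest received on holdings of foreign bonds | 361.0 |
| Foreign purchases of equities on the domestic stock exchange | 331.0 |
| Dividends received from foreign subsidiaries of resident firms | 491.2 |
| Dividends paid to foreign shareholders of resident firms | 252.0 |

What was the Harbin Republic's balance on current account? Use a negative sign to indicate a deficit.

Goods: 765.0 - 1712.2 - 664.9 - 699.1 + 445.8 = -1865.4
Services: -286.4 - 303.6 - 288.0 - 147.2 = -1025.2
Primary income: -252.0 + 491.2 + 168.1 - 344.9 + 361.0 = 423.4
Secondary income: 155.9
Current account = (-1865.4) + (-1025.2) + 423.4 + 155.9 = -2311.3
(Excluded from the current account — financial account: domestic pension funds' purchases of foreign equities 349.9, foreign purchases of equities on the domestic stock exchange 331.0.)

-2311.3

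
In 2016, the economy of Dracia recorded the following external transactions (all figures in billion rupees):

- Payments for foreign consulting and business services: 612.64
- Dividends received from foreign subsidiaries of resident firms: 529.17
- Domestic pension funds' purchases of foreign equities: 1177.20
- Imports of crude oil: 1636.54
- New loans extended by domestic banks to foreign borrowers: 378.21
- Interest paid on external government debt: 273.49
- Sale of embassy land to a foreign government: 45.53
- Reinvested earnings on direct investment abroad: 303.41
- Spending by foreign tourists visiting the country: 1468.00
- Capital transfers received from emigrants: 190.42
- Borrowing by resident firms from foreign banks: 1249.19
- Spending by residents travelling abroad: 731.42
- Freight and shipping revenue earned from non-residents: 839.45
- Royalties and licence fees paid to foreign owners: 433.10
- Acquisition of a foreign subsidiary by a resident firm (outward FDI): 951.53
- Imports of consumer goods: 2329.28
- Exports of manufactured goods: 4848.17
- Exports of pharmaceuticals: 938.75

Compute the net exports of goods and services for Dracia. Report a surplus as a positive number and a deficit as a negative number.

2351.39

Goods: -1636.54 + 938.75 - 2329.28 + 4848.17 = 1821.10
Services: -433.10 + 839.45 - 612.64 + 1468.00 - 731.42 = 530.29
Trade balance = 1821.10 + 530.29 = 2351.39
(Excluded from the trade balance — primary income: dividends received from foreign subsidiaries of resident firms 529.17, interest paid on external government debt 273.49, reinvested earnings on direct investment abroad 303.41; financial account: domestic pension funds' purchases of foreign equities 1177.20, new loans extended by domestic banks to foreign borrowers 378.21, borrowing by resident firms from foreign banks 1249.19, acquisition of a foreign subsidiary by a resident firm (outward FDI) 951.53; capital account: sale of embassy land to a foreign government 45.53, capital transfers received from emigrants 190.42.)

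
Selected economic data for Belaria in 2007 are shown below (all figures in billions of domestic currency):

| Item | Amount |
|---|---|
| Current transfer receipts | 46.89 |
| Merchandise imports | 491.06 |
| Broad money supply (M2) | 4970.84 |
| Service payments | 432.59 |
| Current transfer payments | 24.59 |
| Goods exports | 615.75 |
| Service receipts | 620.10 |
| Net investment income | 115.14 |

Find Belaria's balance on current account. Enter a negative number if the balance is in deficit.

449.64

Goods balance = 615.75 - 491.06 = 124.69
Services balance = 620.10 - 432.59 = 187.51
Trade balance (goods + services) = 124.69 + 187.51 = 312.20
Net primary income = 115.14
Net secondary income = 46.89 - 24.59 = 22.30
Current account = 312.20 + 115.14 + 22.30 = 449.64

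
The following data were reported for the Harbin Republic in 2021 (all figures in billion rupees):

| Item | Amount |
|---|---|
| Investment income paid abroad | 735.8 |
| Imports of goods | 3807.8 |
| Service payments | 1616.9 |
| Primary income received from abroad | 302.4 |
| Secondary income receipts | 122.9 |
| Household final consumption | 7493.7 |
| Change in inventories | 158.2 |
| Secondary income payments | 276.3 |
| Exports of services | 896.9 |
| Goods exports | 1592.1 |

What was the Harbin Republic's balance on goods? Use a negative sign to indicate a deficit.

-2215.7

Goods balance = 1592.1 - 3807.8 = -2215.7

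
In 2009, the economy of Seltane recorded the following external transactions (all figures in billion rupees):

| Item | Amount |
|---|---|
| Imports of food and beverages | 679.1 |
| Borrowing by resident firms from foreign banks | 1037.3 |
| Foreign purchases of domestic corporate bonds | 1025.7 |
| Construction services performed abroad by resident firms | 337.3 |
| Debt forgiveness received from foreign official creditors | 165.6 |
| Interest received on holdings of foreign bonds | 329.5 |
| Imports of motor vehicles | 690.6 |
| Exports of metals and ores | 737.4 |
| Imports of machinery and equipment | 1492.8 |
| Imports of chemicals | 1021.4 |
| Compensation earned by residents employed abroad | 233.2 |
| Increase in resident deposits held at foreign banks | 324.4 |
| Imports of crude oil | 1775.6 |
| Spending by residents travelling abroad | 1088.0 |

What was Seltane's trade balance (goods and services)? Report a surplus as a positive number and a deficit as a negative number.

-5672.8

Goods: 737.4 - 1492.8 - 679.1 - 690.6 - 1021.4 - 1775.6 = -4922.1
Services: -1088.0 + 337.3 = -750.7
Trade balance = -4922.1 + (-750.7) = -5672.8
(Excluded from the trade balance — financial account: borrowing by resident firms from foreign banks 1037.3, foreign purchases of domestic corporate bonds 1025.7, increase in resident deposits held at foreign banks 324.4; capital account: debt forgiveness received from foreign official creditors 165.6; primary income: interest received on holdings of foreign bonds 329.5, compensation earned by residents employed abroad 233.2.)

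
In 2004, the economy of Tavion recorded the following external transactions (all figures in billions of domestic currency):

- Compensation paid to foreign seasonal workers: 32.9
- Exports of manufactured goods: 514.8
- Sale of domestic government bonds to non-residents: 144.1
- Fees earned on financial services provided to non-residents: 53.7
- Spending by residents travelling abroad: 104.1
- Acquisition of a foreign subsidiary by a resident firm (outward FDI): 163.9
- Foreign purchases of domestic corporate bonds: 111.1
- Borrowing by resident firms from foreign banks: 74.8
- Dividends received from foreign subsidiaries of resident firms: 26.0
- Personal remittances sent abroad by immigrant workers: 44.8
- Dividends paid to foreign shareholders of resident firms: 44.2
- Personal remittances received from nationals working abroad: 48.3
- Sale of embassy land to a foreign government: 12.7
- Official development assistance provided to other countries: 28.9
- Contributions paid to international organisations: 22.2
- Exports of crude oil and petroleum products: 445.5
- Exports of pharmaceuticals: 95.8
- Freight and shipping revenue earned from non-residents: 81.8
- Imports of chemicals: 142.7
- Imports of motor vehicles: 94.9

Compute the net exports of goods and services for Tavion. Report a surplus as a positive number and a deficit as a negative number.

849.9

Goods: 514.8 - 94.9 + 445.5 + 95.8 - 142.7 = 818.5
Services: 81.8 - 104.1 + 53.7 = 31.4
Trade balance = 818.5 + 31.4 = 849.9
(Excluded from the trade balance — primary income: compensation paid to foreign seasonal workers 32.9, dividends received from foreign subsidiaries of resident firms 26.0, dividends paid to foreign shareholders of resident firms 44.2; financial account: sale of domestic government bonds to non-residents 144.1, acquisition of a foreign subsidiary by a resident firm (outward FDI) 163.9, foreign purchases of domestic corporate bonds 111.1, borrowing by resident firms from foreign banks 74.8; secondary income: personal remittances sent abroad by immigrant workers 44.8, personal remittances received from nationals working abroad 48.3, official development assistance provided to other countries 28.9, contributions paid to international organisations 22.2; capital account: sale of embassy land to a foreign government 12.7.)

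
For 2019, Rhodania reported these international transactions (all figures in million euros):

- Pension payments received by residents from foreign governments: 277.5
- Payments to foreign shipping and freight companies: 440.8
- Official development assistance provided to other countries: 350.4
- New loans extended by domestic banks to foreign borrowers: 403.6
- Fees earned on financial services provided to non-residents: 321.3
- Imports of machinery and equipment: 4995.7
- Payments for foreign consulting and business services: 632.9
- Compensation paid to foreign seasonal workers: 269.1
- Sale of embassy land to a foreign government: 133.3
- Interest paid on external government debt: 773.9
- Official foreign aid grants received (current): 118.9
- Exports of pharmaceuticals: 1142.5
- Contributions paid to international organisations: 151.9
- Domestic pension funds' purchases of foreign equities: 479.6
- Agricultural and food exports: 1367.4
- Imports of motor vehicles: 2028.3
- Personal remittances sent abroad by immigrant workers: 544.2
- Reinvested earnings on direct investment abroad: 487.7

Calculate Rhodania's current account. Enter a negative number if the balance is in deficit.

Goods: 1367.4 + 1142.5 - 2028.3 - 4995.7 = -4514.1
Services: 321.3 - 632.9 - 440.8 = -752.4
Primary income: -773.9 - 269.1 + 487.7 = -555.3
Secondary income: -350.4 + 277.5 + 118.9 - 151.9 - 544.2 = -650.1
Current account = (-4514.1) + (-752.4) + (-555.3) + (-650.1) = -6471.9
(Excluded from the current account — financial account: new loans extended by domestic banks to foreign borrowers 403.6, domestic pension funds' purchases of foreign equities 479.6; capital account: sale of embassy land to a foreign government 133.3.)

-6471.9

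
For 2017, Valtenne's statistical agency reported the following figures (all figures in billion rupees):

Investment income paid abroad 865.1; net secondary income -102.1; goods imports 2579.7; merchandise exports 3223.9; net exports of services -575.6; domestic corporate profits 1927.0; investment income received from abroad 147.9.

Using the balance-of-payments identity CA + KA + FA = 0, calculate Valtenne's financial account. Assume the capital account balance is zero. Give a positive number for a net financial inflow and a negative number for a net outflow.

Goods balance = 3223.9 - 2579.7 = 644.2
Services balance = -575.6
Trade balance (goods + services) = 644.2 + (-575.6) = 68.6
Net primary income = 147.9 - 865.1 = -717.2
Net secondary income = -102.1
Current account = 68.6 + (-717.2) + (-102.1) = -750.7
Financial account = -(-750.7) = 750.7

750.7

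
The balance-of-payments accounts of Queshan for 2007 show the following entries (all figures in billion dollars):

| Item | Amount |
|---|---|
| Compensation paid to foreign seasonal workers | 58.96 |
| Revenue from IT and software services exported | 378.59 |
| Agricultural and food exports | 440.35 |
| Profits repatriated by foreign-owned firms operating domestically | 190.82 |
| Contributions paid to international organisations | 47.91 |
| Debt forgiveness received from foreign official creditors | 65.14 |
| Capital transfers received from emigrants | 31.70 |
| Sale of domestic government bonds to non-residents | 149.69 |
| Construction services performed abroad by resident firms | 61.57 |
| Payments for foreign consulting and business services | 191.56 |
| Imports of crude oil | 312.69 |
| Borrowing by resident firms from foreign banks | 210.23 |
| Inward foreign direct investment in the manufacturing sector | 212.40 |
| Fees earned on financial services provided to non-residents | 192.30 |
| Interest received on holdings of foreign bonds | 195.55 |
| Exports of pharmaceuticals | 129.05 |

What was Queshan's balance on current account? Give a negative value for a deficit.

Goods: 440.35 + 129.05 - 312.69 = 256.71
Services: 192.30 - 191.56 + 378.59 + 61.57 = 440.90
Primary income: 195.55 - 190.82 - 58.96 = -54.23
Secondary income: -47.91
Current account = 256.71 + 440.90 + (-54.23) + (-47.91) = 595.47
(Excluded from the current account — capital account: debt forgiveness received from foreign official creditors 65.14, capital transfers received from emigrants 31.70; financial account: sale of domestic government bonds to non-residents 149.69, borrowing by resident firms from foreign banks 210.23, inward foreign direct investment in the manufacturing sector 212.40.)

595.47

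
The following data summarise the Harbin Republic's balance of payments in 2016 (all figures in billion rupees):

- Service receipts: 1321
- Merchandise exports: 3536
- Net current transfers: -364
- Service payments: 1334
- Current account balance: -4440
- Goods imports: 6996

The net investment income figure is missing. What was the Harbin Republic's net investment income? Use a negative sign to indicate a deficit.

Current account = goods balance + services balance + net primary income + net secondary income
Sum of the known components = -3837
Net investment income = CA - (known components) = -4440 - (-3837) = -603

-603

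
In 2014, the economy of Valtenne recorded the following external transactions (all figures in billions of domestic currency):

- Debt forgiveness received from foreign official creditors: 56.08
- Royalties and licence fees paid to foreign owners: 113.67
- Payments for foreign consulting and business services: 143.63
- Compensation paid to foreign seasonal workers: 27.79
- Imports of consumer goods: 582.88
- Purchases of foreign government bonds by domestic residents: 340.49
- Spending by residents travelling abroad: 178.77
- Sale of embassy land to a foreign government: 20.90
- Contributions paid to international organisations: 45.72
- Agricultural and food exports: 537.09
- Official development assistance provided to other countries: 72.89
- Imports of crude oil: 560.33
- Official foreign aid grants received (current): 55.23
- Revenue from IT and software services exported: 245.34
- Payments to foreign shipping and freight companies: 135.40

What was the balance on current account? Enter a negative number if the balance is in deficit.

Goods: -560.33 + 537.09 - 582.88 = -606.12
Services: -113.67 - 135.40 + 245.34 - 178.77 - 143.63 = -326.13
Primary income: -27.79
Secondary income: -72.89 - 45.72 + 55.23 = -63.38
Current account = (-606.12) + (-326.13) + (-27.79) + (-63.38) = -1023.42
(Excluded from the current account — capital account: debt forgiveness received from foreign official creditors 56.08, sale of embassy land to a foreign government 20.90; financial account: purchases of foreign government bonds by domestic residents 340.49.)

-1023.42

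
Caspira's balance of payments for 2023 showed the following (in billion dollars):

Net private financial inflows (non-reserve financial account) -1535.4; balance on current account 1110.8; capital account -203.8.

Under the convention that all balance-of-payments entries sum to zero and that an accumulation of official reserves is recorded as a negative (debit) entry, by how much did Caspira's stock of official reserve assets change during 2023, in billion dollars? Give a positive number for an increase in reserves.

-628.4

Official reserve transactions balance = -(1110.8 + (-203.8) + (-1535.4)) = 628.4
An accumulation of reserves is recorded as a debit (negative entry), so the change in the stock of reserves is the negative of that balance.
Change in official reserves = -(628.4) = -628.4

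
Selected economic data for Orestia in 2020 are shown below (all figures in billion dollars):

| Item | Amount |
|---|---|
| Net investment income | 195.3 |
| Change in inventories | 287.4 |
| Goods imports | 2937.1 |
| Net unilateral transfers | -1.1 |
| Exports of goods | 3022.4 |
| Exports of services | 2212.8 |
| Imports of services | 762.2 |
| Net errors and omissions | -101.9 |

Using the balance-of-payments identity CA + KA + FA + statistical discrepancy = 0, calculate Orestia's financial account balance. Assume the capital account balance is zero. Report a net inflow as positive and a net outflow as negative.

Goods balance = 3022.4 - 2937.1 = 85.3
Services balance = 2212.8 - 762.2 = 1450.6
Trade balance (goods + services) = 85.3 + 1450.6 = 1535.9
Net primary income = 195.3
Net secondary income = -1.1
Current account = 1535.9 + 195.3 + (-1.1) = 1730.1
Financial account = -(1730.1 + (-101.9)) = -1628.2

-1628.2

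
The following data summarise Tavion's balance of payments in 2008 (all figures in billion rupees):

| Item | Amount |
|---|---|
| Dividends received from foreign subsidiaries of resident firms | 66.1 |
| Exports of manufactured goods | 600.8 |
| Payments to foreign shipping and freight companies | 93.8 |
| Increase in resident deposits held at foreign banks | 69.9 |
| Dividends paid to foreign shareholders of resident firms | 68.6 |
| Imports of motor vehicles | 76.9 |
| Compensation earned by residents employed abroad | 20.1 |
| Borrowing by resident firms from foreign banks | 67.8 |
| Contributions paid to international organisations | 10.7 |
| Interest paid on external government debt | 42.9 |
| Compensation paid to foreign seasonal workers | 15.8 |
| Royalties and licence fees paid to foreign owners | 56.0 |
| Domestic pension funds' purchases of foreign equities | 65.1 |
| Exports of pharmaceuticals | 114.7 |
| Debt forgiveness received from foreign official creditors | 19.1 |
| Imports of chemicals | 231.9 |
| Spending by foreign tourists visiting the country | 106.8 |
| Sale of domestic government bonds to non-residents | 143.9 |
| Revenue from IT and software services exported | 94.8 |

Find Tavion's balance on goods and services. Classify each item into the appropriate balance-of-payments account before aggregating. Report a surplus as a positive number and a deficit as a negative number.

458.5

Goods: 600.8 - 231.9 - 76.9 + 114.7 = 406.7
Services: 106.8 - 56.0 + 94.8 - 93.8 = 51.8
Trade balance = 406.7 + 51.8 = 458.5
(Excluded from the trade balance — primary income: dividends received from foreign subsidiaries of resident firms 66.1, dividends paid to foreign shareholders of resident firms 68.6, compensation earned by residents employed abroad 20.1, interest paid on external government debt 42.9, compensation paid to foreign seasonal workers 15.8; financial account: increase in resident deposits held at foreign banks 69.9, borrowing by resident firms from foreign banks 67.8, domestic pension funds' purchases of foreign equities 65.1, sale of domestic government bonds to non-residents 143.9; secondary income: contributions paid to international organisations 10.7; capital account: debt forgiveness received from foreign official creditors 19.1.)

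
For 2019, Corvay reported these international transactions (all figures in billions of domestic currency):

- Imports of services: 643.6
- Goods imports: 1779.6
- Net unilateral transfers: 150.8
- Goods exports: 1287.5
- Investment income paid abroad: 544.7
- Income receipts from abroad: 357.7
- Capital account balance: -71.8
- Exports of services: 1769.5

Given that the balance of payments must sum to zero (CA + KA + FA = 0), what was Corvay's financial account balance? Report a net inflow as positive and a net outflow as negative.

Goods balance = 1287.5 - 1779.6 = -492.1
Services balance = 1769.5 - 643.6 = 1125.9
Trade balance (goods + services) = -492.1 + 1125.9 = 633.8
Net primary income = 357.7 - 544.7 = -187.0
Net secondary income = 150.8
Current account = 633.8 + (-187.0) + 150.8 = 597.6
Financial account = -(597.6 + (-71.8)) = -525.8

-525.8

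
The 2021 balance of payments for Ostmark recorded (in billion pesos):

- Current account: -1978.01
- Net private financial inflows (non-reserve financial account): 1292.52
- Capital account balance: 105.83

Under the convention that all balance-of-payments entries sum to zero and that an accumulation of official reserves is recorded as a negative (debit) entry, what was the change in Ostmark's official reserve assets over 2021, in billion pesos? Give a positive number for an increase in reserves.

-579.66

Official reserve transactions balance = -((-1978.01) + 105.83 + 1292.52) = 579.66
An accumulation of reserves is recorded as a debit (negative entry), so the change in the stock of reserves is the negative of that balance.
Change in official reserves = -(579.66) = -579.66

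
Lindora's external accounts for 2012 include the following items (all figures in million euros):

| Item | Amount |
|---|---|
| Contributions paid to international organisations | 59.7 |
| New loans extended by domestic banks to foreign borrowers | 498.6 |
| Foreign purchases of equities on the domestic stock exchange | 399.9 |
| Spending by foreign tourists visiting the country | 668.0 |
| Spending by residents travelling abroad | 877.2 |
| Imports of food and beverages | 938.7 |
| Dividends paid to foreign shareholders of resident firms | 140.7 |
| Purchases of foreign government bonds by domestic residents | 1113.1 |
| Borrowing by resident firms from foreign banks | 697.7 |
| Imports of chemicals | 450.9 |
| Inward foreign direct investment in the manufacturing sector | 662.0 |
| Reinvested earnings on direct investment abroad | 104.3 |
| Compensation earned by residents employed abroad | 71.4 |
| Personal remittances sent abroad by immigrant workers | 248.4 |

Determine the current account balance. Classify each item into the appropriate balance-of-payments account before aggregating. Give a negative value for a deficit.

-1871.9

Goods: -450.9 - 938.7 = -1389.6
Services: 668.0 - 877.2 = -209.2
Primary income: 104.3 - 140.7 + 71.4 = 35.0
Secondary income: -248.4 - 59.7 = -308.1
Current account = (-1389.6) + (-209.2) + 35.0 + (-308.1) = -1871.9
(Excluded from the current account — financial account: new loans extended by domestic banks to foreign borrowers 498.6, foreign purchases of equities on the domestic stock exchange 399.9, purchases of foreign government bonds by domestic residents 1113.1, borrowing by resident firms from foreign banks 697.7, inward foreign direct investment in the manufacturing sector 662.0.)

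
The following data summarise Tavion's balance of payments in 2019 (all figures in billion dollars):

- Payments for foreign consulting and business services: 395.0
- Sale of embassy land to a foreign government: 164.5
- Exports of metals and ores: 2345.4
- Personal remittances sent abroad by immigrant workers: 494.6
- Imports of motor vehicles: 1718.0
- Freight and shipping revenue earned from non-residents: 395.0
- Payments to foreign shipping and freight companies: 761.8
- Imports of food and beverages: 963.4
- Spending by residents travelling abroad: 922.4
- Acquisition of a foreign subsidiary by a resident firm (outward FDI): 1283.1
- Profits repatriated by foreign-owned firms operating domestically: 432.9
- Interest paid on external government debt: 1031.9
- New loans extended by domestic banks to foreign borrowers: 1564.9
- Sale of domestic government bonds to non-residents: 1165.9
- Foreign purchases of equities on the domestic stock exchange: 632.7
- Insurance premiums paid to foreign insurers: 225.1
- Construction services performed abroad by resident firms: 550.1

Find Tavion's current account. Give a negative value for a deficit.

Goods: 2345.4 - 963.4 - 1718.0 = -336.0
Services: 395.0 - 225.1 - 761.8 - 922.4 - 395.0 + 550.1 = -1359.2
Primary income: -432.9 - 1031.9 = -1464.8
Secondary income: -494.6
Current account = (-336.0) + (-1359.2) + (-1464.8) + (-494.6) = -3654.6
(Excluded from the current account — capital account: sale of embassy land to a foreign government 164.5; financial account: acquisition of a foreign subsidiary by a resident firm (outward FDI) 1283.1, new loans extended by domestic banks to foreign borrowers 1564.9, sale of domestic government bonds to non-residents 1165.9, foreign purchases of equities on the domestic stock exchange 632.7.)

-3654.6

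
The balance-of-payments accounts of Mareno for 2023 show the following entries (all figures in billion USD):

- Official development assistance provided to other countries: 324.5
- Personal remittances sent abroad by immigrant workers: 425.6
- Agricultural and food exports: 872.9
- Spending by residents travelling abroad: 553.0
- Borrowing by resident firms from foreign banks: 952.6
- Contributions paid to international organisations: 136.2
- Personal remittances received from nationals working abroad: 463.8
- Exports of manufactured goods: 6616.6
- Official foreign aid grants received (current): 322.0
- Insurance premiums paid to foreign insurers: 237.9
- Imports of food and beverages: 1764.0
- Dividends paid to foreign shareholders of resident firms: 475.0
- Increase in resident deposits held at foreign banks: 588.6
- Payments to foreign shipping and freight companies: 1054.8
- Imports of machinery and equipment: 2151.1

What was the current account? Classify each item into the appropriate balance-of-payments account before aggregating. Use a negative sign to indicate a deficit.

1153.2

Goods: -1764.0 - 2151.1 + 6616.6 + 872.9 = 3574.4
Services: -237.9 - 553.0 - 1054.8 = -1845.7
Primary income: -475.0
Secondary income: -324.5 + 322.0 - 136.2 + 463.8 - 425.6 = -100.5
Current account = 3574.4 + (-1845.7) + (-475.0) + (-100.5) = 1153.2
(Excluded from the current account — financial account: borrowing by resident firms from foreign banks 952.6, increase in resident deposits held at foreign banks 588.6.)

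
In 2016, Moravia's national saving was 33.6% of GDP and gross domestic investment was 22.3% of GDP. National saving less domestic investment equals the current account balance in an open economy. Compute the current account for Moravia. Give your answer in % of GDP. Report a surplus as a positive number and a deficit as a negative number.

11.3

S - I = CA (net lending to the rest of the world).
CA = S - I = 33.6 - 22.3 = 11.3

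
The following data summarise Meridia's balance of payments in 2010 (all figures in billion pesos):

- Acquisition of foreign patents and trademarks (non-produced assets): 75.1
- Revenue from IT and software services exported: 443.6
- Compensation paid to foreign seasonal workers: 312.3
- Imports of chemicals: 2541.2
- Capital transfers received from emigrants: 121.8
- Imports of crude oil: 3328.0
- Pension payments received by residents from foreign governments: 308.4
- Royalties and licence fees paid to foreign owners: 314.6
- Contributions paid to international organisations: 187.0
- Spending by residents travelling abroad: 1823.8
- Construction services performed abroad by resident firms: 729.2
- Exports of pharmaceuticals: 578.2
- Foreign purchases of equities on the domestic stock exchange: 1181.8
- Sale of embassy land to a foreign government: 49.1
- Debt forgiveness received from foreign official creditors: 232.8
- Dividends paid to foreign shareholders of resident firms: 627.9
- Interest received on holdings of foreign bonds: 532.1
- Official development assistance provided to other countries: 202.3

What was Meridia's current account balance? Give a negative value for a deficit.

-6745.6

Goods: -3328.0 - 2541.2 + 578.2 = -5291.0
Services: 729.2 - 1823.8 + 443.6 - 314.6 = -965.6
Primary income: 532.1 - 312.3 - 627.9 = -408.1
Secondary income: -187.0 + 308.4 - 202.3 = -80.9
Current account = (-5291.0) + (-965.6) + (-408.1) + (-80.9) = -6745.6
(Excluded from the current account — capital account: acquisition of foreign patents and trademarks (non-produced assets) 75.1, capital transfers received from emigrants 121.8, sale of embassy land to a foreign government 49.1, debt forgiveness received from foreign official creditors 232.8; financial account: foreign purchases of equities on the domestic stock exchange 1181.8.)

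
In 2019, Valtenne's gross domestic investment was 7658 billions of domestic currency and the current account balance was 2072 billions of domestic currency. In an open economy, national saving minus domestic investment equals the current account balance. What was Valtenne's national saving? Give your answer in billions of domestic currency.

9730

S = I + CA = 7658 + 2072 = 9730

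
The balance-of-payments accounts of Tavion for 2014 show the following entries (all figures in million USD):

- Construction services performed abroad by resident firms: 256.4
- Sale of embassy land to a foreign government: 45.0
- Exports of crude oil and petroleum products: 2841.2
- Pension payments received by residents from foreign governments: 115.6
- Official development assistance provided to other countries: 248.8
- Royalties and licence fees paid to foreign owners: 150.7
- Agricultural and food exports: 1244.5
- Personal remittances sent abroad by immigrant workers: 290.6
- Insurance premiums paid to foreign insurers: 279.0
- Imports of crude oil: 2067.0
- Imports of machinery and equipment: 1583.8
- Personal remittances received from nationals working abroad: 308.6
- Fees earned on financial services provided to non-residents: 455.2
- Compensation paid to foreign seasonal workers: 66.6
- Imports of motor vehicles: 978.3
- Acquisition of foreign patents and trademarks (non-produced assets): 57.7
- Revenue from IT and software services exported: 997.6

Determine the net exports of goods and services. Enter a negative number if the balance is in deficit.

736.1

Goods: -1583.8 - 978.3 + 2841.2 - 2067.0 + 1244.5 = -543.4
Services: -279.0 - 150.7 + 256.4 + 997.6 + 455.2 = 1279.5
Trade balance = -543.4 + 1279.5 = 736.1
(Excluded from the trade balance — capital account: sale of embassy land to a foreign government 45.0, acquisition of foreign patents and trademarks (non-produced assets) 57.7; secondary income: pension payments received by residents from foreign governments 115.6, official development assistance provided to other countries 248.8, personal remittances sent abroad by immigrant workers 290.6, personal remittances received from nationals working abroad 308.6; primary income: compensation paid to foreign seasonal workers 66.6.)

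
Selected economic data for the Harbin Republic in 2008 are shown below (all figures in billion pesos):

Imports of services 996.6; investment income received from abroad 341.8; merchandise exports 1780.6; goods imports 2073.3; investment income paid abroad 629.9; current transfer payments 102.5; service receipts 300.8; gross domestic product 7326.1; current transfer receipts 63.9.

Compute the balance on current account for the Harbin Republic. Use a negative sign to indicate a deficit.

-1315.2

Goods balance = 1780.6 - 2073.3 = -292.7
Services balance = 300.8 - 996.6 = -695.8
Trade balance (goods + services) = -292.7 + (-695.8) = -988.5
Net primary income = 341.8 - 629.9 = -288.1
Net secondary income = 63.9 - 102.5 = -38.6
Current account = -988.5 + (-288.1) + (-38.6) = -1315.2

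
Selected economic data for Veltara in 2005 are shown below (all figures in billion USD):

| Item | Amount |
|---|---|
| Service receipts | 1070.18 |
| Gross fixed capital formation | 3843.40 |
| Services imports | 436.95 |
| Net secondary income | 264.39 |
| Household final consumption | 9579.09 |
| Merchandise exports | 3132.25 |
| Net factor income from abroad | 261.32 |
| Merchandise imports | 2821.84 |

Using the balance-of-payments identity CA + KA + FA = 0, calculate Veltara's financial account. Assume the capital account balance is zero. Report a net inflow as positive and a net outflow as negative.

-1469.35

Goods balance = 3132.25 - 2821.84 = 310.41
Services balance = 1070.18 - 436.95 = 633.23
Trade balance (goods + services) = 310.41 + 633.23 = 943.64
Net primary income = 261.32
Net secondary income = 264.39
Current account = 943.64 + 261.32 + 264.39 = 1469.35
Financial account = -(1469.35) = -1469.35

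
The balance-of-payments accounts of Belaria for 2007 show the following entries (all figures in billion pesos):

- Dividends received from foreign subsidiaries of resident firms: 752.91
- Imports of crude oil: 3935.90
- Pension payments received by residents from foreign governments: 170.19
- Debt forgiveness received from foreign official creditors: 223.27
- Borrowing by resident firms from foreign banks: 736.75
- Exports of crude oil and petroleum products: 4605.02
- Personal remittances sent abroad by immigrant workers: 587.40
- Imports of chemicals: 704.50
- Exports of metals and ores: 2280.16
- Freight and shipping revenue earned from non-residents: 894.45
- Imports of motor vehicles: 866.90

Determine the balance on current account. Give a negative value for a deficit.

2608.03

Goods: 2280.16 - 3935.90 + 4605.02 - 704.50 - 866.90 = 1377.88
Services: 894.45
Primary income: 752.91
Secondary income: 170.19 - 587.40 = -417.21
Current account = 1377.88 + 894.45 + 752.91 + (-417.21) = 2608.03
(Excluded from the current account — capital account: debt forgiveness received from foreign official creditors 223.27; financial account: borrowing by resident firms from foreign banks 736.75.)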